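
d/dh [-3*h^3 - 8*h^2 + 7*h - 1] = -9*h^2 - 16*h + 7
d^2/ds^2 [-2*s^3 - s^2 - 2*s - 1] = -12*s - 2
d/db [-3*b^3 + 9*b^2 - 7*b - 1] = -9*b^2 + 18*b - 7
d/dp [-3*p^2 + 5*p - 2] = 5 - 6*p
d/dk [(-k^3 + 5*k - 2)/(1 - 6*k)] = (12*k^3 - 3*k^2 - 7)/(36*k^2 - 12*k + 1)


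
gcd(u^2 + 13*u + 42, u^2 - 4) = 1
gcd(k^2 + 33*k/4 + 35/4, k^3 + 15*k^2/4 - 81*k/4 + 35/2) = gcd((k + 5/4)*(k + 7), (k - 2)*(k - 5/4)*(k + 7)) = k + 7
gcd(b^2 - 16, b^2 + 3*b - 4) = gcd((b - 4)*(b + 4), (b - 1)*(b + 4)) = b + 4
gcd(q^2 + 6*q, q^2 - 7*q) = q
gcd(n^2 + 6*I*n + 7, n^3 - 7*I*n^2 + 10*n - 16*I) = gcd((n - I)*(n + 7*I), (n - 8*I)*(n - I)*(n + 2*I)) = n - I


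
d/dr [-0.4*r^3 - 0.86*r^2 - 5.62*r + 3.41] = -1.2*r^2 - 1.72*r - 5.62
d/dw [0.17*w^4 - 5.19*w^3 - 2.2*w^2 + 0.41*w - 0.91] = 0.68*w^3 - 15.57*w^2 - 4.4*w + 0.41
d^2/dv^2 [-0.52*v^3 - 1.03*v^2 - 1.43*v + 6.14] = -3.12*v - 2.06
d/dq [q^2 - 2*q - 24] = 2*q - 2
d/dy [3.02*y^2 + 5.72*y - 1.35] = 6.04*y + 5.72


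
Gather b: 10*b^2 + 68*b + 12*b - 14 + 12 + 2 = 10*b^2 + 80*b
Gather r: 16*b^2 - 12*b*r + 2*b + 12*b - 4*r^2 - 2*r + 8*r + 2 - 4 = 16*b^2 + 14*b - 4*r^2 + r*(6 - 12*b) - 2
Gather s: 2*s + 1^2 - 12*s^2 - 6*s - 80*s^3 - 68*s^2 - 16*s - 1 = -80*s^3 - 80*s^2 - 20*s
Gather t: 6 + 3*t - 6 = 3*t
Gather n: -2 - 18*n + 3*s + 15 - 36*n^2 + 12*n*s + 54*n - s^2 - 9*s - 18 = -36*n^2 + n*(12*s + 36) - s^2 - 6*s - 5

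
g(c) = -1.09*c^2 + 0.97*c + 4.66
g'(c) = 0.97 - 2.18*c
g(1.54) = 3.57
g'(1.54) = -2.39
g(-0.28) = 4.30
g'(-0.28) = 1.58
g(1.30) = 4.08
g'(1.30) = -1.86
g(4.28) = -11.16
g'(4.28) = -8.36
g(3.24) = -3.64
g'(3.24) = -6.09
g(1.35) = 3.98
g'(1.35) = -1.97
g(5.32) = -21.03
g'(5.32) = -10.63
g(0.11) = 4.75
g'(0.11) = 0.73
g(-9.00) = -92.36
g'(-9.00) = 20.59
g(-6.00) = -40.40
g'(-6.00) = 14.05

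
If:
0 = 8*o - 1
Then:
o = 1/8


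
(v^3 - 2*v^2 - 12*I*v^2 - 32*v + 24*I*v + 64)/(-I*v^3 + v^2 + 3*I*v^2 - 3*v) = (-v^3 + 2*v^2 + 12*I*v^2 + 32*v - 24*I*v - 64)/(v*(I*v^2 - v - 3*I*v + 3))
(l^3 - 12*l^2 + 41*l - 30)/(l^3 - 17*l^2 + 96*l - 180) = (l - 1)/(l - 6)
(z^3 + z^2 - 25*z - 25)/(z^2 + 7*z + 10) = (z^2 - 4*z - 5)/(z + 2)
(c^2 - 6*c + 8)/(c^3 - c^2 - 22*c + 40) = 1/(c + 5)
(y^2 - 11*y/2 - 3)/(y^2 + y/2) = (y - 6)/y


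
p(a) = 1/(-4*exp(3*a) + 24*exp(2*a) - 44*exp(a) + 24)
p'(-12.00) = 0.00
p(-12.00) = 0.04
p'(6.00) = 0.00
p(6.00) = 0.00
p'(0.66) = -113.27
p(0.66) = -3.85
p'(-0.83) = 0.14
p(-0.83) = 0.11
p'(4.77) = 0.00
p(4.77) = -0.00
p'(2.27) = 0.00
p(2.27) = -0.00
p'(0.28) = 0.92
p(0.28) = -0.68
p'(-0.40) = 0.69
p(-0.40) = 0.24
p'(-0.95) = 0.10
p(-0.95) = 0.10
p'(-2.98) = 0.00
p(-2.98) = 0.05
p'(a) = (12*exp(3*a) - 48*exp(2*a) + 44*exp(a))/(-4*exp(3*a) + 24*exp(2*a) - 44*exp(a) + 24)^2 = (3*exp(2*a) - 12*exp(a) + 11)*exp(a)/(4*(exp(3*a) - 6*exp(2*a) + 11*exp(a) - 6)^2)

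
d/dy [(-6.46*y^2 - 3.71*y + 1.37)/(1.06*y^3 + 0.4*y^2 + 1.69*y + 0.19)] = (6.8476*y^4 + 7.8652*y^3 - 13.79*y^2 - 3.5508*y - 3.0202)/(1.1236*y^6 + 0.848*y^5 + 3.7428*y^4 + 1.7548*y^3 + 3.0081*y^2 + 0.6422*y + 0.0361)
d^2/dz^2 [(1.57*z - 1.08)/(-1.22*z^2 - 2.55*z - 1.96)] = (-(1.57*z - 1.08)*(2.44*z + 2.55)*(4.88*z + 5.1) + (11.4924*z + 5.3718)*(1.22*z^2 + 2.55*z + 1.96))/(1.22*z^2 + 2.55*z + 1.96)^3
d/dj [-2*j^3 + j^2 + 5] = 2*j*(1 - 3*j)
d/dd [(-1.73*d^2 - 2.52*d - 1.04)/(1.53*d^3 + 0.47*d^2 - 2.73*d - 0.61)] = (2.6469*d^4 + 7.7112*d^3 + 10.6809*d^2 + 3.0882*d - 1.302)/(2.3409*d^6 + 1.4382*d^5 - 8.1329*d^4 - 4.4328*d^3 + 6.8795*d^2 + 3.3306*d + 0.3721)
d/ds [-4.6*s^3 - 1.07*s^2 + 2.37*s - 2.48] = -13.8*s^2 - 2.14*s + 2.37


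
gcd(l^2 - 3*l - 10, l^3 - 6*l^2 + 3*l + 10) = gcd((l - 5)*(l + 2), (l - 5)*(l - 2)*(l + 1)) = l - 5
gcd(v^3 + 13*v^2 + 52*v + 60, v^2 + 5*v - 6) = v + 6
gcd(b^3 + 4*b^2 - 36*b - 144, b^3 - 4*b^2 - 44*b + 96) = b + 6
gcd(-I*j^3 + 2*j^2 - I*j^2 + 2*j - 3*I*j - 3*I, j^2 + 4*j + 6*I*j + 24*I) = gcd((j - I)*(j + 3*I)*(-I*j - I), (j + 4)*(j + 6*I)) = 1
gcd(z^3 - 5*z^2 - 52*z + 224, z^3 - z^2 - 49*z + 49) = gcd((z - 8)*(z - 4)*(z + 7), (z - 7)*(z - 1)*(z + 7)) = z + 7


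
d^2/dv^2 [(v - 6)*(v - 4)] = 2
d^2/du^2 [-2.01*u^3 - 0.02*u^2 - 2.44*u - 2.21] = -12.06*u - 0.04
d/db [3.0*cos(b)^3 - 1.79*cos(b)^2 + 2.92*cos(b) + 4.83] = (-9.0*cos(b)^2 + 3.58*cos(b) - 2.92)*sin(b)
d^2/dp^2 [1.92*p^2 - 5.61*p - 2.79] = 3.84000000000000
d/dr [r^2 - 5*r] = 2*r - 5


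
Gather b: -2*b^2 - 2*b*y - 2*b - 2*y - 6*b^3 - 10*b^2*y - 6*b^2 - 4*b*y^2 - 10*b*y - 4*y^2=-6*b^3 + b^2*(-10*y - 8) + b*(-4*y^2 - 12*y - 2) - 4*y^2 - 2*y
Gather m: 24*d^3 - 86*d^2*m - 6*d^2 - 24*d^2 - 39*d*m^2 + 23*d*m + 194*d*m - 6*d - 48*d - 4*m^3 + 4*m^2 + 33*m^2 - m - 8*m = 24*d^3 - 30*d^2 - 54*d - 4*m^3 + m^2*(37 - 39*d) + m*(-86*d^2 + 217*d - 9)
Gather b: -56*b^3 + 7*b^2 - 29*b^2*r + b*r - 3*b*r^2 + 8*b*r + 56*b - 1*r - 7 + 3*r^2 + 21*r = -56*b^3 + b^2*(7 - 29*r) + b*(-3*r^2 + 9*r + 56) + 3*r^2 + 20*r - 7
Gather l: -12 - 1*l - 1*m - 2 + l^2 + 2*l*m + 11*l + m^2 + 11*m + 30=l^2 + l*(2*m + 10) + m^2 + 10*m + 16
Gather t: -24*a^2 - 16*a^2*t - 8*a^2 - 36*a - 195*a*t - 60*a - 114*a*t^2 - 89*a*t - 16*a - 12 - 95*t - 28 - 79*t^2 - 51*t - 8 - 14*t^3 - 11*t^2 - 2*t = -32*a^2 - 112*a - 14*t^3 + t^2*(-114*a - 90) + t*(-16*a^2 - 284*a - 148) - 48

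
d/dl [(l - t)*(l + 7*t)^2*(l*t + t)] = t*(l + 7*t)*(2*(l + 1)*(l - t) + (l + 1)*(l + 7*t) + (l - t)*(l + 7*t))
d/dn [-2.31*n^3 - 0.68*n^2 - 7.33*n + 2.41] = -6.93*n^2 - 1.36*n - 7.33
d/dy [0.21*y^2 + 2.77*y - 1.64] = 0.42*y + 2.77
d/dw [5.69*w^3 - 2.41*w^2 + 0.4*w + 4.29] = 17.07*w^2 - 4.82*w + 0.4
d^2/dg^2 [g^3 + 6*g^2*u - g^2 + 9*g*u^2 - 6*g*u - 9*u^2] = 6*g + 12*u - 2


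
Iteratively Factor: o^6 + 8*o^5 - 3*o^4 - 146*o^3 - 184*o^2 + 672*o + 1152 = (o + 4)*(o^5 + 4*o^4 - 19*o^3 - 70*o^2 + 96*o + 288) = (o + 4)^2*(o^4 - 19*o^2 + 6*o + 72) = (o - 3)*(o + 4)^2*(o^3 + 3*o^2 - 10*o - 24) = (o - 3)^2*(o + 4)^2*(o^2 + 6*o + 8) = (o - 3)^2*(o + 4)^3*(o + 2)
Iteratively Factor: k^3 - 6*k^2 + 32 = (k - 4)*(k^2 - 2*k - 8) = (k - 4)^2*(k + 2)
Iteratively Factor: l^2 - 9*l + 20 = (l - 4)*(l - 5)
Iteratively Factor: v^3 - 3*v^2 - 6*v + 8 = (v + 2)*(v^2 - 5*v + 4) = (v - 4)*(v + 2)*(v - 1)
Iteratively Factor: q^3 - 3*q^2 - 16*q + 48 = (q - 3)*(q^2 - 16) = (q - 3)*(q + 4)*(q - 4)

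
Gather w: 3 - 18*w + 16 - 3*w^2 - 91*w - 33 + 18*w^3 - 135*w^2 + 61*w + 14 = 18*w^3 - 138*w^2 - 48*w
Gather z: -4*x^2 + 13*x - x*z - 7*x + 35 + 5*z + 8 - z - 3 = -4*x^2 + 6*x + z*(4 - x) + 40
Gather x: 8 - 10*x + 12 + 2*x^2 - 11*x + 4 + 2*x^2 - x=4*x^2 - 22*x + 24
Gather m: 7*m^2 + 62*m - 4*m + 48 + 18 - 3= 7*m^2 + 58*m + 63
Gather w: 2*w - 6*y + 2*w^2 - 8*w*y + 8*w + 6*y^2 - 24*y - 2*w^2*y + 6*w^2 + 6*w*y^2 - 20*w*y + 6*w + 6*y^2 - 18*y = w^2*(8 - 2*y) + w*(6*y^2 - 28*y + 16) + 12*y^2 - 48*y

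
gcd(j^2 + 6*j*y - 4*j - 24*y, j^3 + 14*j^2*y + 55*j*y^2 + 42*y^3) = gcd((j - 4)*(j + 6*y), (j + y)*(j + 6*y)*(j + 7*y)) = j + 6*y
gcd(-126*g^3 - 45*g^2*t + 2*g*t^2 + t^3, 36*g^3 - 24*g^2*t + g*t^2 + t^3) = 6*g + t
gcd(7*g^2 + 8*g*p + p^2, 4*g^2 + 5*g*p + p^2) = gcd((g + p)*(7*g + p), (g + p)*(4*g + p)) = g + p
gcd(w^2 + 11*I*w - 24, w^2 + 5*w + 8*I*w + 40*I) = w + 8*I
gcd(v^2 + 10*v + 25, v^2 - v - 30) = v + 5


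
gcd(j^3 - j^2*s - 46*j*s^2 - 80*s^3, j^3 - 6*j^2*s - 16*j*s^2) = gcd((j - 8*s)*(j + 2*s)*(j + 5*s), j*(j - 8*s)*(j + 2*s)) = -j^2 + 6*j*s + 16*s^2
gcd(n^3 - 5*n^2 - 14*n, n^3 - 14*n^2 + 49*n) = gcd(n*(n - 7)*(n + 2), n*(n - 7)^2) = n^2 - 7*n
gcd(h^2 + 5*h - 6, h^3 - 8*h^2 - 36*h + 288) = h + 6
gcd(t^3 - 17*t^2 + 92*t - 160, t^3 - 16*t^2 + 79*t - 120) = t^2 - 13*t + 40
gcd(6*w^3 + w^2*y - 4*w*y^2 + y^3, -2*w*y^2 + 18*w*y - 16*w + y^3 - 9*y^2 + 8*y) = -2*w + y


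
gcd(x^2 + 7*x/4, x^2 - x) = x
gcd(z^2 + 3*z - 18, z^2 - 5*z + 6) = z - 3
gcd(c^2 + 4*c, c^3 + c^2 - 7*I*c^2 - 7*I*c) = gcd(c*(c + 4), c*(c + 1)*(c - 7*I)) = c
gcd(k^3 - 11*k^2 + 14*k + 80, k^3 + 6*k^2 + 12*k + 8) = k + 2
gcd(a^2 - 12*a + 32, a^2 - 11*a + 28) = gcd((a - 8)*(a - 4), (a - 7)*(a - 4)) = a - 4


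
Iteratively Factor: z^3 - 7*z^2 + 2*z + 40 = (z - 4)*(z^2 - 3*z - 10) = (z - 5)*(z - 4)*(z + 2)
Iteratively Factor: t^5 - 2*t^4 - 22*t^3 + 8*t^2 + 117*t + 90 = (t - 5)*(t^4 + 3*t^3 - 7*t^2 - 27*t - 18) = (t - 5)*(t + 1)*(t^3 + 2*t^2 - 9*t - 18) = (t - 5)*(t - 3)*(t + 1)*(t^2 + 5*t + 6) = (t - 5)*(t - 3)*(t + 1)*(t + 2)*(t + 3)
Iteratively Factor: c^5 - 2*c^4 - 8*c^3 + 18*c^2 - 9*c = (c - 3)*(c^4 + c^3 - 5*c^2 + 3*c) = c*(c - 3)*(c^3 + c^2 - 5*c + 3) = c*(c - 3)*(c - 1)*(c^2 + 2*c - 3) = c*(c - 3)*(c - 1)*(c + 3)*(c - 1)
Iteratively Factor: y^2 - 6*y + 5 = (y - 5)*(y - 1)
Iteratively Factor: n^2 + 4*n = (n)*(n + 4)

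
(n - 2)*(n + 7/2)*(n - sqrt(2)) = n^3 - sqrt(2)*n^2 + 3*n^2/2 - 7*n - 3*sqrt(2)*n/2 + 7*sqrt(2)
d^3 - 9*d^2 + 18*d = d*(d - 6)*(d - 3)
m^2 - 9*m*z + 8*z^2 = (m - 8*z)*(m - z)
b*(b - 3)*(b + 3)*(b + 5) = b^4 + 5*b^3 - 9*b^2 - 45*b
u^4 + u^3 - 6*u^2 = u^2*(u - 2)*(u + 3)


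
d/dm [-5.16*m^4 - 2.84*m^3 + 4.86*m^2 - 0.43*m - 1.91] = -20.64*m^3 - 8.52*m^2 + 9.72*m - 0.43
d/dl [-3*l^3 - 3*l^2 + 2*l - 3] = -9*l^2 - 6*l + 2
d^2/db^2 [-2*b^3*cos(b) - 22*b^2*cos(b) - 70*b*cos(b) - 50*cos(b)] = 2*b^3*cos(b) + 12*b^2*sin(b) + 22*b^2*cos(b) + 88*b*sin(b) + 58*b*cos(b) + 140*sin(b) + 6*cos(b)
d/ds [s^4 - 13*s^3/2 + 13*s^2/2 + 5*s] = 4*s^3 - 39*s^2/2 + 13*s + 5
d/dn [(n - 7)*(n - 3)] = 2*n - 10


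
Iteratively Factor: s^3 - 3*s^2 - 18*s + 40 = (s - 2)*(s^2 - s - 20) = (s - 5)*(s - 2)*(s + 4)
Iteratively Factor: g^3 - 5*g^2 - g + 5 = (g - 1)*(g^2 - 4*g - 5) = (g - 5)*(g - 1)*(g + 1)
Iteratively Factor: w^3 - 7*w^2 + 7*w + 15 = (w - 3)*(w^2 - 4*w - 5) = (w - 3)*(w + 1)*(w - 5)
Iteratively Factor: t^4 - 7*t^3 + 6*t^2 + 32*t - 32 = (t - 1)*(t^3 - 6*t^2 + 32) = (t - 4)*(t - 1)*(t^2 - 2*t - 8) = (t - 4)*(t - 1)*(t + 2)*(t - 4)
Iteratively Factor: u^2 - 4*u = (u)*(u - 4)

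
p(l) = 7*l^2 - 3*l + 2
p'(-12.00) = -171.00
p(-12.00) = 1046.00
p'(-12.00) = -171.00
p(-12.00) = 1046.00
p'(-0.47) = -9.58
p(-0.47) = 4.96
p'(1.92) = 23.88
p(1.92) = 22.04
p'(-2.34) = -35.76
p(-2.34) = 47.35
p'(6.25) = 84.50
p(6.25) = 256.69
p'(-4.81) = -70.34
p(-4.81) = 178.38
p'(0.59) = 5.26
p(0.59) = 2.67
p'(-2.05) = -31.70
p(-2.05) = 37.57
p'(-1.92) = -29.88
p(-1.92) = 33.56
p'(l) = 14*l - 3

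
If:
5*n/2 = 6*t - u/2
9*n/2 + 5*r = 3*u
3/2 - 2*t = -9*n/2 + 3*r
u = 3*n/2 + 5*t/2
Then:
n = -57/2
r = -117/4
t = -39/2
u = -183/2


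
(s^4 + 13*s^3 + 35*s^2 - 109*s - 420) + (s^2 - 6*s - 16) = s^4 + 13*s^3 + 36*s^2 - 115*s - 436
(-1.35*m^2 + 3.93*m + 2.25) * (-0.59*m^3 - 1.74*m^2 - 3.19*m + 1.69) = 0.7965*m^5 + 0.0303000000000004*m^4 - 3.8592*m^3 - 18.7332*m^2 - 0.5358*m + 3.8025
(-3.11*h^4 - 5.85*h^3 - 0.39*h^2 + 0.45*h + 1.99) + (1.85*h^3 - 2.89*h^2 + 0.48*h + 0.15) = -3.11*h^4 - 4.0*h^3 - 3.28*h^2 + 0.93*h + 2.14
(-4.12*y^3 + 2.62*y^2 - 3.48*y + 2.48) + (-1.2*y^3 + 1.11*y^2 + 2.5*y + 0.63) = -5.32*y^3 + 3.73*y^2 - 0.98*y + 3.11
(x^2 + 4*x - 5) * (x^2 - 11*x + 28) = x^4 - 7*x^3 - 21*x^2 + 167*x - 140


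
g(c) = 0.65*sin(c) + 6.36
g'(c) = 0.65*cos(c)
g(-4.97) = 6.99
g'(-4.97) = 0.17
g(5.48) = 5.89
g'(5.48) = 0.45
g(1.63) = 7.01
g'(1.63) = -0.04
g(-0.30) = 6.17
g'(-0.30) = 0.62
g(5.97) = 6.16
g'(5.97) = 0.62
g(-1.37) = 5.72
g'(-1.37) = 0.13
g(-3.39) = 6.52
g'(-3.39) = -0.63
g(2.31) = 6.84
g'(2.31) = -0.44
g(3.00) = 6.45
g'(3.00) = -0.64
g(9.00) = 6.63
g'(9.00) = -0.59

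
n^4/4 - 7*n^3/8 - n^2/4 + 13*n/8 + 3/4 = (n/4 + 1/4)*(n - 3)*(n - 2)*(n + 1/2)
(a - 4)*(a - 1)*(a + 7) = a^3 + 2*a^2 - 31*a + 28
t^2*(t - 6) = t^3 - 6*t^2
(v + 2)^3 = v^3 + 6*v^2 + 12*v + 8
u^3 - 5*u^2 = u^2*(u - 5)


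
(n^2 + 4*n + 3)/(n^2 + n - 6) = (n + 1)/(n - 2)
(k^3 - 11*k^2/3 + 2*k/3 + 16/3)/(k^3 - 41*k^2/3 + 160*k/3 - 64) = (k^2 - k - 2)/(k^2 - 11*k + 24)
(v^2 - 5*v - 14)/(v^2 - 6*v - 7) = (v + 2)/(v + 1)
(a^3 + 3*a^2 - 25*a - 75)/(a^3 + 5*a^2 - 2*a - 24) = (a^2 - 25)/(a^2 + 2*a - 8)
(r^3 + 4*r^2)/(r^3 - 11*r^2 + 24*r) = r*(r + 4)/(r^2 - 11*r + 24)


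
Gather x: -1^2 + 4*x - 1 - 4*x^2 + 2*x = -4*x^2 + 6*x - 2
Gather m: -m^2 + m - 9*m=-m^2 - 8*m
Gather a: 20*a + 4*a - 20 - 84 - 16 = 24*a - 120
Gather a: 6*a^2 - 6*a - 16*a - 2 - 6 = 6*a^2 - 22*a - 8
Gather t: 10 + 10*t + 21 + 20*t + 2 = 30*t + 33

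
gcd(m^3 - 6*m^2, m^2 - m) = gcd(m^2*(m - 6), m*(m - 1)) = m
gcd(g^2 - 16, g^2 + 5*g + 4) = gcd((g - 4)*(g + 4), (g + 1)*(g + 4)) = g + 4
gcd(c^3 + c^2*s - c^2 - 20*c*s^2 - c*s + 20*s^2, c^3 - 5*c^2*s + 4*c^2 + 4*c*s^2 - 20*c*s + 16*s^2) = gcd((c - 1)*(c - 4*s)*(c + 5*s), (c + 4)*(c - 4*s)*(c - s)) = -c + 4*s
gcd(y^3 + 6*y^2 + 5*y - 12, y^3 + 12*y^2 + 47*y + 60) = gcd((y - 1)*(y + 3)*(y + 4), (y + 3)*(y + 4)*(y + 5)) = y^2 + 7*y + 12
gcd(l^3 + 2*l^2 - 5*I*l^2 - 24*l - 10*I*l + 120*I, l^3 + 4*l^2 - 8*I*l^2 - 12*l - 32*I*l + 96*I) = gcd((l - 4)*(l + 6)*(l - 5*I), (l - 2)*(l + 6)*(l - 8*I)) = l + 6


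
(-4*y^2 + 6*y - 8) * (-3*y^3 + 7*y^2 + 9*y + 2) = 12*y^5 - 46*y^4 + 30*y^3 - 10*y^2 - 60*y - 16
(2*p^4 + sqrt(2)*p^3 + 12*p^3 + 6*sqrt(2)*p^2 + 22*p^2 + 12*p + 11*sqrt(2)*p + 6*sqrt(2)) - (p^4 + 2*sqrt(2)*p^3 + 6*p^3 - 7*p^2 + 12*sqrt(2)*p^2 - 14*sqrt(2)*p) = p^4 - sqrt(2)*p^3 + 6*p^3 - 6*sqrt(2)*p^2 + 29*p^2 + 12*p + 25*sqrt(2)*p + 6*sqrt(2)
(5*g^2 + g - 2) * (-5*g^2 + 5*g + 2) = -25*g^4 + 20*g^3 + 25*g^2 - 8*g - 4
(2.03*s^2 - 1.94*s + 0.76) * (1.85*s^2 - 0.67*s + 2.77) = 3.7555*s^4 - 4.9491*s^3 + 8.3289*s^2 - 5.883*s + 2.1052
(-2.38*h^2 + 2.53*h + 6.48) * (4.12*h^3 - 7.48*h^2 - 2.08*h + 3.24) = -9.8056*h^5 + 28.226*h^4 + 12.7236*h^3 - 61.444*h^2 - 5.2812*h + 20.9952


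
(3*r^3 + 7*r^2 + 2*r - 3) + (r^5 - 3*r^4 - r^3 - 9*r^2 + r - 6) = r^5 - 3*r^4 + 2*r^3 - 2*r^2 + 3*r - 9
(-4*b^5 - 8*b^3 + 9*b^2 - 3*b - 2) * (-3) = 12*b^5 + 24*b^3 - 27*b^2 + 9*b + 6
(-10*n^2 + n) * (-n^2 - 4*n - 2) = 10*n^4 + 39*n^3 + 16*n^2 - 2*n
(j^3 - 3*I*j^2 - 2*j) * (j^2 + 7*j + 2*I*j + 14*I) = j^5 + 7*j^4 - I*j^4 + 4*j^3 - 7*I*j^3 + 28*j^2 - 4*I*j^2 - 28*I*j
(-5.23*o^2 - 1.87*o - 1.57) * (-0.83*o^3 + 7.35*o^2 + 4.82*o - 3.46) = 4.3409*o^5 - 36.8884*o^4 - 37.65*o^3 - 2.4571*o^2 - 1.0972*o + 5.4322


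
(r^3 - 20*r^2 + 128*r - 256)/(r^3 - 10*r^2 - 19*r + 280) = (r^2 - 12*r + 32)/(r^2 - 2*r - 35)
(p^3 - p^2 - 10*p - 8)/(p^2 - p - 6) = (p^2 - 3*p - 4)/(p - 3)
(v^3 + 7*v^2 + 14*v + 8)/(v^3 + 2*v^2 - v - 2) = (v + 4)/(v - 1)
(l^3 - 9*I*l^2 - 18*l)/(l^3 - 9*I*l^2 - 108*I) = l*(l - 3*I)/(l^2 - 3*I*l + 18)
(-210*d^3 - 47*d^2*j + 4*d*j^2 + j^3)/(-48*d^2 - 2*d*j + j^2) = (35*d^2 + 2*d*j - j^2)/(8*d - j)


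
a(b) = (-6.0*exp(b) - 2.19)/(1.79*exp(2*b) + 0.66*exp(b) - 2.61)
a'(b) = (-6.0*exp(b) - 2.19)*(-3.58*exp(2*b) - 0.66*exp(b))/(1.79*exp(2*b) + 0.66*exp(b) - 2.61)^2 - 6.0*exp(b)/(1.79*exp(2*b) + 0.66*exp(b) - 2.61) = (10.74*exp(2*b) + 7.8402*exp(b) + 17.1054)*exp(b)/(3.2041*exp(4*b) + 2.3628*exp(3*b) - 8.9082*exp(2*b) - 3.4452*exp(b) + 6.8121)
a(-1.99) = 1.21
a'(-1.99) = 0.41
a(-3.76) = 0.90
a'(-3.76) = 0.06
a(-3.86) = 0.89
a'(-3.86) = 0.05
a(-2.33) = 1.10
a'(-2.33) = 0.27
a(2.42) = -0.30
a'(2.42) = 0.31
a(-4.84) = 0.86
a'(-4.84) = 0.02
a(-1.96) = 1.22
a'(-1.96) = 0.42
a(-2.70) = 1.01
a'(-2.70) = 0.18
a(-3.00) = 0.97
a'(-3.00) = 0.13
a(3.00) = -0.17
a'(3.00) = 0.17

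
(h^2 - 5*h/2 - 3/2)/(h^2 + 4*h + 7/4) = 2*(h - 3)/(2*h + 7)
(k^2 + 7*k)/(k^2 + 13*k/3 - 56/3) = 3*k/(3*k - 8)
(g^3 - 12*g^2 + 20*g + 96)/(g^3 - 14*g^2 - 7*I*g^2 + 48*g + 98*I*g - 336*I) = (g + 2)/(g - 7*I)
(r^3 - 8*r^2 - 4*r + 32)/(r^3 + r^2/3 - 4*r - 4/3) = 3*(r - 8)/(3*r + 1)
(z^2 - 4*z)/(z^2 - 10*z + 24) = z/(z - 6)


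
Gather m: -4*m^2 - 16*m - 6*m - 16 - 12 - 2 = -4*m^2 - 22*m - 30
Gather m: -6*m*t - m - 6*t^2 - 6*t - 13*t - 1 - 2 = m*(-6*t - 1) - 6*t^2 - 19*t - 3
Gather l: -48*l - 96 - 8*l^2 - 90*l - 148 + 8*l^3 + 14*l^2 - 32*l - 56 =8*l^3 + 6*l^2 - 170*l - 300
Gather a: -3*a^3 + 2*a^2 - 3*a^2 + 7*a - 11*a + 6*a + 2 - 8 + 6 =-3*a^3 - a^2 + 2*a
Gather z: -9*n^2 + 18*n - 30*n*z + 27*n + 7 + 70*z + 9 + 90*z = -9*n^2 + 45*n + z*(160 - 30*n) + 16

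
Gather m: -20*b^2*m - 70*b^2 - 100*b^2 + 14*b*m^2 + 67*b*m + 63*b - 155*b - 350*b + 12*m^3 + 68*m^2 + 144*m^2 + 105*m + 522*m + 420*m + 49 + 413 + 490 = -170*b^2 - 442*b + 12*m^3 + m^2*(14*b + 212) + m*(-20*b^2 + 67*b + 1047) + 952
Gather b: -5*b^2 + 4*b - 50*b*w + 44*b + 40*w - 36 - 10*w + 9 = -5*b^2 + b*(48 - 50*w) + 30*w - 27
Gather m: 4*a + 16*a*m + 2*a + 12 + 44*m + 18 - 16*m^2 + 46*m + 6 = 6*a - 16*m^2 + m*(16*a + 90) + 36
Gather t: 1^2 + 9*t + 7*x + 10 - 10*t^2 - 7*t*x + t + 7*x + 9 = -10*t^2 + t*(10 - 7*x) + 14*x + 20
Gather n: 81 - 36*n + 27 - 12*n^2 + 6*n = -12*n^2 - 30*n + 108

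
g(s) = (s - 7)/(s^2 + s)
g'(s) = (-2*s - 1)*(s - 7)/(s^2 + s)^2 + 1/(s^2 + s)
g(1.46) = -1.54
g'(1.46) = 1.96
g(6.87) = -0.00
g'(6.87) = 0.02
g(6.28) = -0.02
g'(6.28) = 0.03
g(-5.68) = -0.48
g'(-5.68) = -0.15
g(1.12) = -2.48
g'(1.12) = 3.80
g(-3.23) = -1.42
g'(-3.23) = -0.94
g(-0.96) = 207.29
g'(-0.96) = -4992.40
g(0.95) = -3.27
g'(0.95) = 5.65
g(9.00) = 0.02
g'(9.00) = 0.01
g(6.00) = -0.02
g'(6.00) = 0.03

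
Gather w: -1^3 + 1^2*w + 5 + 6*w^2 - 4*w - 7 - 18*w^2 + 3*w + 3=-12*w^2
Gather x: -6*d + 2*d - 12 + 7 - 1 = -4*d - 6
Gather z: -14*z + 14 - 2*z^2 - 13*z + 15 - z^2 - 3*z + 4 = -3*z^2 - 30*z + 33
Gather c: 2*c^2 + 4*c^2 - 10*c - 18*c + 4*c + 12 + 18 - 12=6*c^2 - 24*c + 18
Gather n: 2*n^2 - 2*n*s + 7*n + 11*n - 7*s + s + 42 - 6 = 2*n^2 + n*(18 - 2*s) - 6*s + 36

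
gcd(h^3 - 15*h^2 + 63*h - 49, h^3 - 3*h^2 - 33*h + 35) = h^2 - 8*h + 7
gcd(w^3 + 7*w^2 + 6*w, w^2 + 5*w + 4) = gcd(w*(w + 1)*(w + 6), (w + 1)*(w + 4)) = w + 1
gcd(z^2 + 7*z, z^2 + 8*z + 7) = z + 7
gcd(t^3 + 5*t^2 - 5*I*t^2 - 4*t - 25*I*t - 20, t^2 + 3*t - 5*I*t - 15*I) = 1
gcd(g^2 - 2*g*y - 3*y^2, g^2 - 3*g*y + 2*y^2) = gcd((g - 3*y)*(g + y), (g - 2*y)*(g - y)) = 1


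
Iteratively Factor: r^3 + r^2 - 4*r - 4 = (r - 2)*(r^2 + 3*r + 2) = (r - 2)*(r + 2)*(r + 1)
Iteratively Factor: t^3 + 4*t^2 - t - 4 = (t + 1)*(t^2 + 3*t - 4) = (t - 1)*(t + 1)*(t + 4)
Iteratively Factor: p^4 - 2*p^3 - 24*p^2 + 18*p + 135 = (p + 3)*(p^3 - 5*p^2 - 9*p + 45) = (p - 5)*(p + 3)*(p^2 - 9) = (p - 5)*(p - 3)*(p + 3)*(p + 3)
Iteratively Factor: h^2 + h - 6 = (h + 3)*(h - 2)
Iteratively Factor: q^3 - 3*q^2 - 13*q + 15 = (q - 5)*(q^2 + 2*q - 3) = (q - 5)*(q - 1)*(q + 3)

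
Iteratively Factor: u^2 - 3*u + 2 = (u - 1)*(u - 2)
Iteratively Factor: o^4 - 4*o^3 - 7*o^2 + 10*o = (o - 1)*(o^3 - 3*o^2 - 10*o) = (o - 5)*(o - 1)*(o^2 + 2*o) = (o - 5)*(o - 1)*(o + 2)*(o)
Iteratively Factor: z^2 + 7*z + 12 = (z + 4)*(z + 3)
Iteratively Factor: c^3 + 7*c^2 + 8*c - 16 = (c + 4)*(c^2 + 3*c - 4) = (c - 1)*(c + 4)*(c + 4)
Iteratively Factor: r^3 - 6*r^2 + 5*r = (r - 1)*(r^2 - 5*r) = r*(r - 1)*(r - 5)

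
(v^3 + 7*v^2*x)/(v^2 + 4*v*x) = v*(v + 7*x)/(v + 4*x)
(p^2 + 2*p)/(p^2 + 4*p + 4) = p/(p + 2)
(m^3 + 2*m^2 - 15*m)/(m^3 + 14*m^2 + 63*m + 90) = m*(m - 3)/(m^2 + 9*m + 18)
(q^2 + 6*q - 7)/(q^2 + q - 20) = (q^2 + 6*q - 7)/(q^2 + q - 20)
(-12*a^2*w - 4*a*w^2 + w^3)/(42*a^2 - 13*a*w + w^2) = w*(2*a + w)/(-7*a + w)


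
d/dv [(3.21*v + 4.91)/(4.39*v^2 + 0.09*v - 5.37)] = (14.0919*v^2 + 0.2889*v - (3.21*v + 4.91)*(8.78*v + 0.09) - 17.2377)/(4.39*v^2 + 0.09*v - 5.37)^2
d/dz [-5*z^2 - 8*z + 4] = -10*z - 8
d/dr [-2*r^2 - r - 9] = -4*r - 1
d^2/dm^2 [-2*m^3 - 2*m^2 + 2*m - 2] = -12*m - 4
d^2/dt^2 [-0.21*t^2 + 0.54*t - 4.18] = -0.420000000000000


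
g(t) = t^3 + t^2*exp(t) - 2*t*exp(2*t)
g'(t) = t^2*exp(t) + 3*t^2 - 4*t*exp(2*t) + 2*t*exp(t) - 2*exp(2*t)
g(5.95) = -1738676.37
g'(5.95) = -3781220.23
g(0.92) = -8.68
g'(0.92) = -26.48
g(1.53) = -50.87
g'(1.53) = -141.21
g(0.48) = -2.02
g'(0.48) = -7.62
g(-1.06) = -0.55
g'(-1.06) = 3.29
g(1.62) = -65.22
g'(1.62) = -179.02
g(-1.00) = -0.36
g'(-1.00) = 2.90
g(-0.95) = -0.22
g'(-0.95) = 2.59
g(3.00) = -2212.80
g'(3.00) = -5319.72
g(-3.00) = -26.54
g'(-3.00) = 27.17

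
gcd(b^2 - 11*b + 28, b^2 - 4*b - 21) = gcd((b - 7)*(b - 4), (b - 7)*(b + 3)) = b - 7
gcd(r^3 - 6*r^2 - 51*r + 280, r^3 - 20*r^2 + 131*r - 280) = r^2 - 13*r + 40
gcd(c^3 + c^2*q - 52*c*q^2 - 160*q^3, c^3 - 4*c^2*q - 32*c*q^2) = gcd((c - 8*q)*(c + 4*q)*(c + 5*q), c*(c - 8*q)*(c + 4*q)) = -c^2 + 4*c*q + 32*q^2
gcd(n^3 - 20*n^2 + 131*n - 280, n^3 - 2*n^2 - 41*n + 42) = n - 7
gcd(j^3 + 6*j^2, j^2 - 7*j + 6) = 1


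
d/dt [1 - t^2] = -2*t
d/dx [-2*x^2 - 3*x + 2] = -4*x - 3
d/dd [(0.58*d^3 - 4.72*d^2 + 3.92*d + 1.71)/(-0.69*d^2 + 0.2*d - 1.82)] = (-0.4002*d^4 + 0.232*d^3 - 1.406*d^2 + 19.5406*d - 7.4764)/(0.4761*d^4 - 0.276*d^3 + 2.5516*d^2 - 0.728*d + 3.3124)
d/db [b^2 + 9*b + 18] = 2*b + 9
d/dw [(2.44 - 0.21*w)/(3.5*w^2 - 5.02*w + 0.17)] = (0.735*w^2 - 17.08*w + 12.2131)/(12.25*w^4 - 35.14*w^3 + 26.3904*w^2 - 1.7068*w + 0.0289)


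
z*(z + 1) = z^2 + z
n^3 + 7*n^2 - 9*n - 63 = (n - 3)*(n + 3)*(n + 7)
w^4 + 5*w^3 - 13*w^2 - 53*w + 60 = (w - 3)*(w - 1)*(w + 4)*(w + 5)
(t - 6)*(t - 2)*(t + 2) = t^3 - 6*t^2 - 4*t + 24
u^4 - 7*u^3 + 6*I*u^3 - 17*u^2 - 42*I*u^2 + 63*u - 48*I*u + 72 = (u - 8)*(u + 1)*(u + 3*I)^2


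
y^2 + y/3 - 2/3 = (y - 2/3)*(y + 1)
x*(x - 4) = x^2 - 4*x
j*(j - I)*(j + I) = j^3 + j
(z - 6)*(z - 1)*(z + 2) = z^3 - 5*z^2 - 8*z + 12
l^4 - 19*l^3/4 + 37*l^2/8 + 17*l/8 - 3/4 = (l - 3)*(l - 2)*(l - 1/4)*(l + 1/2)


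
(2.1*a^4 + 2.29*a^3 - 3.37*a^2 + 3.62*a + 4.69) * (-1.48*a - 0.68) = -3.108*a^5 - 4.8172*a^4 + 3.4304*a^3 - 3.066*a^2 - 9.4028*a - 3.1892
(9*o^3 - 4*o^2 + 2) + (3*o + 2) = 9*o^3 - 4*o^2 + 3*o + 4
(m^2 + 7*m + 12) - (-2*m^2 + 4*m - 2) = 3*m^2 + 3*m + 14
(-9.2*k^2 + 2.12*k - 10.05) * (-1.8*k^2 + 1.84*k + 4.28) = 16.56*k^4 - 20.744*k^3 - 17.3852*k^2 - 9.4184*k - 43.014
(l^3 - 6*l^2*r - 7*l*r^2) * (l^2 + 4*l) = l^5 - 6*l^4*r + 4*l^4 - 7*l^3*r^2 - 24*l^3*r - 28*l^2*r^2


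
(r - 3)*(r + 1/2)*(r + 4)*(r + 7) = r^4 + 17*r^3/2 - r^2 - 173*r/2 - 42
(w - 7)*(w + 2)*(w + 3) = w^3 - 2*w^2 - 29*w - 42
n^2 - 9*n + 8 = (n - 8)*(n - 1)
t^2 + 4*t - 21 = (t - 3)*(t + 7)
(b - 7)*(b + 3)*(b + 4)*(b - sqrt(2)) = b^4 - sqrt(2)*b^3 - 37*b^2 - 84*b + 37*sqrt(2)*b + 84*sqrt(2)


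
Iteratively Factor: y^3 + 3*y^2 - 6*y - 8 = (y + 4)*(y^2 - y - 2) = (y - 2)*(y + 4)*(y + 1)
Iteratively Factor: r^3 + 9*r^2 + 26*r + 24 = (r + 4)*(r^2 + 5*r + 6) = (r + 3)*(r + 4)*(r + 2)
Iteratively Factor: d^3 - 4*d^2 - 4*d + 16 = (d - 4)*(d^2 - 4) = (d - 4)*(d - 2)*(d + 2)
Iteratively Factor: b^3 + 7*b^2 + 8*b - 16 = (b + 4)*(b^2 + 3*b - 4) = (b + 4)^2*(b - 1)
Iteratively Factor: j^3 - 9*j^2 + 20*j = (j - 4)*(j^2 - 5*j) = (j - 5)*(j - 4)*(j)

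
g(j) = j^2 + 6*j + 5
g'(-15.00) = -24.00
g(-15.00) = 140.00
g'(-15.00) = -24.00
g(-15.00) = 140.00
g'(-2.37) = 1.26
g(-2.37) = -3.60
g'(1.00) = 8.00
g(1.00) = 12.00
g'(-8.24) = -10.48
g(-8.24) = 23.46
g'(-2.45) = 1.10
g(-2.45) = -3.70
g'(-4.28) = -2.56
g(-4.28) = -2.36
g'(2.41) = 10.82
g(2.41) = 25.27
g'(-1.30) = 3.40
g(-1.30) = -1.11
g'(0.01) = 6.02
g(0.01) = 5.06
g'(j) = 2*j + 6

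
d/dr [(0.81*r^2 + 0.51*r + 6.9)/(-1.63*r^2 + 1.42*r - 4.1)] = (1.9815*r^2 + 15.852*r - 11.889)/(2.6569*r^4 - 4.6292*r^3 + 15.3824*r^2 - 11.644*r + 16.81)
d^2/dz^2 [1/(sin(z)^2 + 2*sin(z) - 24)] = 2*(-2*sin(z)^4 - 3*sin(z)^3 - 47*sin(z)^2 - 18*sin(z) + 28)/(sin(z)^2 + 2*sin(z) - 24)^3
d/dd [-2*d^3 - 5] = -6*d^2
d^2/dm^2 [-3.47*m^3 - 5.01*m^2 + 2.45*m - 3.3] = -20.82*m - 10.02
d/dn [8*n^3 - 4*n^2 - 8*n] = 24*n^2 - 8*n - 8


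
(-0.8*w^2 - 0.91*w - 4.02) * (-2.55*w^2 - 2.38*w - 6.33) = 2.04*w^4 + 4.2245*w^3 + 17.4808*w^2 + 15.3279*w + 25.4466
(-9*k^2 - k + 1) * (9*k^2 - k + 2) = -81*k^4 - 8*k^2 - 3*k + 2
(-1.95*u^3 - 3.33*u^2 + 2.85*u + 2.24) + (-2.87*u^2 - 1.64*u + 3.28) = -1.95*u^3 - 6.2*u^2 + 1.21*u + 5.52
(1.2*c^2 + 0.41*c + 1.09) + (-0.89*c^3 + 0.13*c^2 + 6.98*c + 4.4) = -0.89*c^3 + 1.33*c^2 + 7.39*c + 5.49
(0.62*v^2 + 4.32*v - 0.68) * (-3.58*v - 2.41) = -2.2196*v^3 - 16.9598*v^2 - 7.9768*v + 1.6388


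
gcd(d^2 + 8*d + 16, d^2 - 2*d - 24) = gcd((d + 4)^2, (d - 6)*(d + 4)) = d + 4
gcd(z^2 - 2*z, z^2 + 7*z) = z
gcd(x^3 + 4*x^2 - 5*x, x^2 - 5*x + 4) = x - 1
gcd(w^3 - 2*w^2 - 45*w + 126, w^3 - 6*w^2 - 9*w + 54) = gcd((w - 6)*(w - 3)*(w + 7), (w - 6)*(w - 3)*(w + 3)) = w^2 - 9*w + 18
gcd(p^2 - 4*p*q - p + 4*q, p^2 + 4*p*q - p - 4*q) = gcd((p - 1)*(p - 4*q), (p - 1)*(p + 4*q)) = p - 1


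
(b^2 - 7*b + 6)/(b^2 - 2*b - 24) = (b - 1)/(b + 4)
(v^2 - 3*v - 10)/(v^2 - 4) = (v - 5)/(v - 2)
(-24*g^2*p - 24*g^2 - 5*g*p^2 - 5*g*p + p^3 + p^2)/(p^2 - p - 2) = (-24*g^2 - 5*g*p + p^2)/(p - 2)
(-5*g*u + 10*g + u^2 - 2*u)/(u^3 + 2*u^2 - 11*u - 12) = (-5*g*u + 10*g + u^2 - 2*u)/(u^3 + 2*u^2 - 11*u - 12)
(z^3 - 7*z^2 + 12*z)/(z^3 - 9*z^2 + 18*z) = (z - 4)/(z - 6)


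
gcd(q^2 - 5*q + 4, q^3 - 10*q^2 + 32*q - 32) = q - 4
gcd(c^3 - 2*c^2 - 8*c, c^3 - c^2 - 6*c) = c^2 + 2*c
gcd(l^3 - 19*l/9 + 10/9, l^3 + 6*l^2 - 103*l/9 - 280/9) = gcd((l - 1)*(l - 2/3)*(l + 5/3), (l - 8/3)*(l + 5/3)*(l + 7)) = l + 5/3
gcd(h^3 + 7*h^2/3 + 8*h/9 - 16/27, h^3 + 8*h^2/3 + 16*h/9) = h^2 + 8*h/3 + 16/9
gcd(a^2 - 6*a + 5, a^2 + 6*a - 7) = a - 1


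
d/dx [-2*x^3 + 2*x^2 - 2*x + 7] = -6*x^2 + 4*x - 2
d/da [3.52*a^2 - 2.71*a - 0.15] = 7.04*a - 2.71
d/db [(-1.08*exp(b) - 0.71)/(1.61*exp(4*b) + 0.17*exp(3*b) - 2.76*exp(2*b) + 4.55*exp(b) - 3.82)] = (5.2164*exp(4*b) + 4.9396*exp(3*b) - 2.6187*exp(2*b) - 3.9192*exp(b) + 7.3561)*exp(b)/(2.5921*exp(8*b) + 0.5474*exp(7*b) - 8.8583*exp(6*b) + 13.7126*exp(5*b) - 3.1358*exp(4*b) - 26.4148*exp(3*b) + 41.7889*exp(2*b) - 34.762*exp(b) + 14.5924)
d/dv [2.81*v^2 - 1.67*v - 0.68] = 5.62*v - 1.67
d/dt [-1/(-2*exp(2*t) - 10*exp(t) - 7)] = (-4*exp(t) - 10)*exp(t)/(2*exp(2*t) + 10*exp(t) + 7)^2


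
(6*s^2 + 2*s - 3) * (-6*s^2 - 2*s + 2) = -36*s^4 - 24*s^3 + 26*s^2 + 10*s - 6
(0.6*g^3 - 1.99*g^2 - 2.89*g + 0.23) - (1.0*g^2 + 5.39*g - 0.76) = 0.6*g^3 - 2.99*g^2 - 8.28*g + 0.99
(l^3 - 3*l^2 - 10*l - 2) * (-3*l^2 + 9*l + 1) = -3*l^5 + 18*l^4 + 4*l^3 - 87*l^2 - 28*l - 2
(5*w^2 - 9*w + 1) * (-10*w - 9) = -50*w^3 + 45*w^2 + 71*w - 9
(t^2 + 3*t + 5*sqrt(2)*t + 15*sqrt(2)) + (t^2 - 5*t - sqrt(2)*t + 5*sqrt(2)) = 2*t^2 - 2*t + 4*sqrt(2)*t + 20*sqrt(2)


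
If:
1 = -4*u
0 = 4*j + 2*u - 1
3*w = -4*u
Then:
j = 3/8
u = -1/4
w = 1/3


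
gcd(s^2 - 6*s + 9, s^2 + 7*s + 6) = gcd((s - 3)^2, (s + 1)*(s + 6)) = 1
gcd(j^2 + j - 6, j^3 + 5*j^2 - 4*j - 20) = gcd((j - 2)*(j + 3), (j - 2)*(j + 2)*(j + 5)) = j - 2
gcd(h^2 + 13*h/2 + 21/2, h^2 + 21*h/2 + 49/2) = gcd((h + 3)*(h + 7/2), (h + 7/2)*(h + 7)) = h + 7/2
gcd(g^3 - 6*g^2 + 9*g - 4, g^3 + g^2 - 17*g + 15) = g - 1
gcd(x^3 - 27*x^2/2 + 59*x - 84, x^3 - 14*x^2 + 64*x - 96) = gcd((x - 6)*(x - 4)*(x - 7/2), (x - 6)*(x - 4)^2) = x^2 - 10*x + 24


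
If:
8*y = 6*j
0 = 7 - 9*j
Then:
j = 7/9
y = 7/12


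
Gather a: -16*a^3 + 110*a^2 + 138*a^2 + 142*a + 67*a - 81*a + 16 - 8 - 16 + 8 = -16*a^3 + 248*a^2 + 128*a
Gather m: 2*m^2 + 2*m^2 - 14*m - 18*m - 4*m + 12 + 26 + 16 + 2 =4*m^2 - 36*m + 56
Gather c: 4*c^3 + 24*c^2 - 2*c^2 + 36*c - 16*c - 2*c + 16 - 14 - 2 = 4*c^3 + 22*c^2 + 18*c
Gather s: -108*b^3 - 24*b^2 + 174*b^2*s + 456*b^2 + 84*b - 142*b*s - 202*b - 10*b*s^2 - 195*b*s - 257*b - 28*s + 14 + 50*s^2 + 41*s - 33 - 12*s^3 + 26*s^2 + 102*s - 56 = -108*b^3 + 432*b^2 - 375*b - 12*s^3 + s^2*(76 - 10*b) + s*(174*b^2 - 337*b + 115) - 75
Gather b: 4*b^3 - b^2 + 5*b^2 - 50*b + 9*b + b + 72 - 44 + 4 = 4*b^3 + 4*b^2 - 40*b + 32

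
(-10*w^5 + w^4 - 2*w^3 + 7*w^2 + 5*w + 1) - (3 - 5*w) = -10*w^5 + w^4 - 2*w^3 + 7*w^2 + 10*w - 2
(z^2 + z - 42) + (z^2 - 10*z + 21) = 2*z^2 - 9*z - 21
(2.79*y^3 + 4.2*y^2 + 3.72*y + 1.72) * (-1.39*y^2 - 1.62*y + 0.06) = -3.8781*y^5 - 10.3578*y^4 - 11.8074*y^3 - 8.1652*y^2 - 2.5632*y + 0.1032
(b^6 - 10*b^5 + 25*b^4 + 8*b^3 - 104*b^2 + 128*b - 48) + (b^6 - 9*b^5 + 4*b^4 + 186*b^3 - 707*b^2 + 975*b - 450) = 2*b^6 - 19*b^5 + 29*b^4 + 194*b^3 - 811*b^2 + 1103*b - 498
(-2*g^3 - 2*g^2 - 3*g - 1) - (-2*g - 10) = -2*g^3 - 2*g^2 - g + 9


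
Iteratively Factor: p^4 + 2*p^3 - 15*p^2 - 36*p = (p + 3)*(p^3 - p^2 - 12*p) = (p - 4)*(p + 3)*(p^2 + 3*p) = (p - 4)*(p + 3)^2*(p)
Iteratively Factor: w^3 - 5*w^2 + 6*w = (w)*(w^2 - 5*w + 6) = w*(w - 3)*(w - 2)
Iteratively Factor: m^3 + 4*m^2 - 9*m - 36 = (m + 3)*(m^2 + m - 12) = (m - 3)*(m + 3)*(m + 4)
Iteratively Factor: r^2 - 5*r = (r - 5)*(r)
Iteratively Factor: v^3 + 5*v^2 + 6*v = (v + 3)*(v^2 + 2*v) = (v + 2)*(v + 3)*(v)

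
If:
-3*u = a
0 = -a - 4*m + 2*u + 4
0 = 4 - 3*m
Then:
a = -4/5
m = 4/3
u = 4/15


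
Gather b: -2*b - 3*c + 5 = -2*b - 3*c + 5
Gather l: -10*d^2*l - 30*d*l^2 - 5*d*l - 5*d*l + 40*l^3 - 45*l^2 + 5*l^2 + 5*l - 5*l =40*l^3 + l^2*(-30*d - 40) + l*(-10*d^2 - 10*d)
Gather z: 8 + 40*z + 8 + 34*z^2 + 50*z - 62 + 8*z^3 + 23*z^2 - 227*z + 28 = 8*z^3 + 57*z^2 - 137*z - 18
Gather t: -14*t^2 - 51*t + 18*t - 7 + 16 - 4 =-14*t^2 - 33*t + 5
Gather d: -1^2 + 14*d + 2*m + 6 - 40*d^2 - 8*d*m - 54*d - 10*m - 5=-40*d^2 + d*(-8*m - 40) - 8*m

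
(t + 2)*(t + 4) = t^2 + 6*t + 8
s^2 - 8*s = s*(s - 8)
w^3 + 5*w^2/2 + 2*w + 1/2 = (w + 1/2)*(w + 1)^2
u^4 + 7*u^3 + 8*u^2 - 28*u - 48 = (u - 2)*(u + 2)*(u + 3)*(u + 4)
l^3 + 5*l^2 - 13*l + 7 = (l - 1)^2*(l + 7)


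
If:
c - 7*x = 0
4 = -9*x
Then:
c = -28/9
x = -4/9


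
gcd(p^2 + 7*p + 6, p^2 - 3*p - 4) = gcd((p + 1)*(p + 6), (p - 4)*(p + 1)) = p + 1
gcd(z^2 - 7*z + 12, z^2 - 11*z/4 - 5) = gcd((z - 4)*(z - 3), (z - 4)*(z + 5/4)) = z - 4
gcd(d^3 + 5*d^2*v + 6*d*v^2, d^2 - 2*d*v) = d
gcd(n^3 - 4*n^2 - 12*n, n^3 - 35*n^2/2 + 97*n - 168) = n - 6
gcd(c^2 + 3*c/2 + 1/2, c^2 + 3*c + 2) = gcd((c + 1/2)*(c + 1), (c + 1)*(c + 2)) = c + 1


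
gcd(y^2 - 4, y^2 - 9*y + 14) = y - 2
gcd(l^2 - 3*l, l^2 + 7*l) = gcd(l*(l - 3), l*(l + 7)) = l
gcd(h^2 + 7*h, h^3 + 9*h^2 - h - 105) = h + 7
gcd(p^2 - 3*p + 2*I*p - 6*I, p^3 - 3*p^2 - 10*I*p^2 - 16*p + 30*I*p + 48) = p - 3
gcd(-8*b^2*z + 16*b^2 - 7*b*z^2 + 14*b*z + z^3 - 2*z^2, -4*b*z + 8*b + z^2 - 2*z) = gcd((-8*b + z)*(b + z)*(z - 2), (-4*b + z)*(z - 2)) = z - 2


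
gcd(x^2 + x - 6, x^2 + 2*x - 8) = x - 2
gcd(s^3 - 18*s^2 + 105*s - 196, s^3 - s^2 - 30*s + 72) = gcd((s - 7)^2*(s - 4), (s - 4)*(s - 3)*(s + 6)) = s - 4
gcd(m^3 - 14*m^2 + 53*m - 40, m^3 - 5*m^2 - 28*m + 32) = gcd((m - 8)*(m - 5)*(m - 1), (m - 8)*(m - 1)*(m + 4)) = m^2 - 9*m + 8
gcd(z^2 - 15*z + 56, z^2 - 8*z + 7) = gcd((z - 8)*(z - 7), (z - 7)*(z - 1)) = z - 7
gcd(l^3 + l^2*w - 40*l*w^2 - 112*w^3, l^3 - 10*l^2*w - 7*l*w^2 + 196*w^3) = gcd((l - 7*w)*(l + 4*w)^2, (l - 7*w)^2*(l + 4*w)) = -l^2 + 3*l*w + 28*w^2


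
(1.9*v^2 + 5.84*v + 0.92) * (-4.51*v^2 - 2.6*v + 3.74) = -8.569*v^4 - 31.2784*v^3 - 12.2272*v^2 + 19.4496*v + 3.4408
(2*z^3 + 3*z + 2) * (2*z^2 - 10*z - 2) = 4*z^5 - 20*z^4 + 2*z^3 - 26*z^2 - 26*z - 4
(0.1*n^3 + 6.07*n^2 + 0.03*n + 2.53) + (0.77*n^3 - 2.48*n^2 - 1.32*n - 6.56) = 0.87*n^3 + 3.59*n^2 - 1.29*n - 4.03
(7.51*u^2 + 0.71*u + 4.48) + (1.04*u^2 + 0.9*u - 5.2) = 8.55*u^2 + 1.61*u - 0.72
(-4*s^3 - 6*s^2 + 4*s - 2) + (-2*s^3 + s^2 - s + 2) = -6*s^3 - 5*s^2 + 3*s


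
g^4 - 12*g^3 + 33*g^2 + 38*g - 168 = (g - 7)*(g - 4)*(g - 3)*(g + 2)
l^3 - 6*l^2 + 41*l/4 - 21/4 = (l - 7/2)*(l - 3/2)*(l - 1)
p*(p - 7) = p^2 - 7*p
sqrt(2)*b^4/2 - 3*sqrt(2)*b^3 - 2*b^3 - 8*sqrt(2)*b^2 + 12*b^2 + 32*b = b*(b - 8)*(b - 2*sqrt(2))*(sqrt(2)*b/2 + sqrt(2))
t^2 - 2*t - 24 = (t - 6)*(t + 4)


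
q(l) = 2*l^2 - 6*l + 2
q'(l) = 4*l - 6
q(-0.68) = 7.00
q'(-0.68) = -8.72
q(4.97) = 21.58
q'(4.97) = 13.88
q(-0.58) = 6.15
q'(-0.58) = -8.32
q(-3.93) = 56.47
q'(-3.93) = -21.72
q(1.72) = -2.40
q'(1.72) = 0.88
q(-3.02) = 38.36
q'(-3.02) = -18.08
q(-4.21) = 62.71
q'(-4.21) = -22.84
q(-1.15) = 11.54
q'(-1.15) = -10.60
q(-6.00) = 110.00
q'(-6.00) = -30.00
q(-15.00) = 542.00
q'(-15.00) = -66.00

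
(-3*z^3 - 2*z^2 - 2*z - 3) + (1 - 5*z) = -3*z^3 - 2*z^2 - 7*z - 2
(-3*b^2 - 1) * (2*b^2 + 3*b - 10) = -6*b^4 - 9*b^3 + 28*b^2 - 3*b + 10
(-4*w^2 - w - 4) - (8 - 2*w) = -4*w^2 + w - 12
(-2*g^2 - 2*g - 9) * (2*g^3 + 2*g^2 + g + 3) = -4*g^5 - 8*g^4 - 24*g^3 - 26*g^2 - 15*g - 27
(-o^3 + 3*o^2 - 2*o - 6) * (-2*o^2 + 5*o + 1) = 2*o^5 - 11*o^4 + 18*o^3 + 5*o^2 - 32*o - 6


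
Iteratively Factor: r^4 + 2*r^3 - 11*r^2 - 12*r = (r + 4)*(r^3 - 2*r^2 - 3*r) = r*(r + 4)*(r^2 - 2*r - 3) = r*(r + 1)*(r + 4)*(r - 3)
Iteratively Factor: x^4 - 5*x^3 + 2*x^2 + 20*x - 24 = (x - 2)*(x^3 - 3*x^2 - 4*x + 12) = (x - 2)^2*(x^2 - x - 6) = (x - 2)^2*(x + 2)*(x - 3)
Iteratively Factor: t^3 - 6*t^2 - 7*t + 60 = (t - 5)*(t^2 - t - 12) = (t - 5)*(t + 3)*(t - 4)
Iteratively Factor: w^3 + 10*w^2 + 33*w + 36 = (w + 3)*(w^2 + 7*w + 12) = (w + 3)^2*(w + 4)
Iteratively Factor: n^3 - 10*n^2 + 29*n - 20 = (n - 5)*(n^2 - 5*n + 4) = (n - 5)*(n - 1)*(n - 4)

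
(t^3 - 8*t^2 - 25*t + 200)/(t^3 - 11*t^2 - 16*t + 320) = (t - 5)/(t - 8)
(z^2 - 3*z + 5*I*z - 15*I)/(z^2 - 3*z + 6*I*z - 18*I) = (z + 5*I)/(z + 6*I)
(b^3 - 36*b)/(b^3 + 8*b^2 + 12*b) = (b - 6)/(b + 2)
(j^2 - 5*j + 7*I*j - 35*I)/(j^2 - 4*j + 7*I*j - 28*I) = (j - 5)/(j - 4)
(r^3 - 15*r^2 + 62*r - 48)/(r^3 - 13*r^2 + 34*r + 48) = (r - 1)/(r + 1)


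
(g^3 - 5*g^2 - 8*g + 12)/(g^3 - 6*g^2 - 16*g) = (g^2 - 7*g + 6)/(g*(g - 8))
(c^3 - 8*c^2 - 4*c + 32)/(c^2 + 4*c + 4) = (c^2 - 10*c + 16)/(c + 2)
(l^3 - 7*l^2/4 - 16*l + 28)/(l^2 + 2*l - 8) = (l^2 - 23*l/4 + 7)/(l - 2)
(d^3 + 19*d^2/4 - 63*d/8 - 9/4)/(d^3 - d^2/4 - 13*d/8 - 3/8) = (d + 6)/(d + 1)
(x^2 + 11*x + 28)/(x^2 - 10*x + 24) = (x^2 + 11*x + 28)/(x^2 - 10*x + 24)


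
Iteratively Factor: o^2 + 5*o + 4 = (o + 4)*(o + 1)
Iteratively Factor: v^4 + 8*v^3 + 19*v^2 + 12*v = (v + 1)*(v^3 + 7*v^2 + 12*v) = v*(v + 1)*(v^2 + 7*v + 12) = v*(v + 1)*(v + 4)*(v + 3)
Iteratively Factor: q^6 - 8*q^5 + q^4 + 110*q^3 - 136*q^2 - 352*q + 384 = (q + 3)*(q^5 - 11*q^4 + 34*q^3 + 8*q^2 - 160*q + 128) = (q - 4)*(q + 3)*(q^4 - 7*q^3 + 6*q^2 + 32*q - 32) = (q - 4)^2*(q + 3)*(q^3 - 3*q^2 - 6*q + 8) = (q - 4)^2*(q + 2)*(q + 3)*(q^2 - 5*q + 4) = (q - 4)^2*(q - 1)*(q + 2)*(q + 3)*(q - 4)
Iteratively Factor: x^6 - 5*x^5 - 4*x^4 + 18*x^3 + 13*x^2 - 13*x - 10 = (x + 1)*(x^5 - 6*x^4 + 2*x^3 + 16*x^2 - 3*x - 10) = (x - 2)*(x + 1)*(x^4 - 4*x^3 - 6*x^2 + 4*x + 5) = (x - 2)*(x - 1)*(x + 1)*(x^3 - 3*x^2 - 9*x - 5) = (x - 5)*(x - 2)*(x - 1)*(x + 1)*(x^2 + 2*x + 1) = (x - 5)*(x - 2)*(x - 1)*(x + 1)^2*(x + 1)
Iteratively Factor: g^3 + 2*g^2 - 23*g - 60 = (g + 3)*(g^2 - g - 20) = (g + 3)*(g + 4)*(g - 5)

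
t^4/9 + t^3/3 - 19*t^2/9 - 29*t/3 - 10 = (t/3 + 1)^2*(t - 5)*(t + 2)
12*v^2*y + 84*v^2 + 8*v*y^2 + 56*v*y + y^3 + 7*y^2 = (2*v + y)*(6*v + y)*(y + 7)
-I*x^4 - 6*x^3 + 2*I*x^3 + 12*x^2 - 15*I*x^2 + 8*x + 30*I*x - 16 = (x - 2)*(x - 8*I)*(x + I)*(-I*x + 1)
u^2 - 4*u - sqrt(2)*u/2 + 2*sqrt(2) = (u - 4)*(u - sqrt(2)/2)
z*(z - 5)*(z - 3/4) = z^3 - 23*z^2/4 + 15*z/4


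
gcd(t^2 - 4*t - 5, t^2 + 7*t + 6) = t + 1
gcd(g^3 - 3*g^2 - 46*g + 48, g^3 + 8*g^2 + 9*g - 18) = g^2 + 5*g - 6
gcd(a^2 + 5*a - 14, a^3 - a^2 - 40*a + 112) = a + 7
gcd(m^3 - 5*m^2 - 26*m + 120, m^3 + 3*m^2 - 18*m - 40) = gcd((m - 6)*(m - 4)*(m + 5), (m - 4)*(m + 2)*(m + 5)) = m^2 + m - 20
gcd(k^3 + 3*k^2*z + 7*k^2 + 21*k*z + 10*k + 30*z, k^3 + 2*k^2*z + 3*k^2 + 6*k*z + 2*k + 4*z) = k + 2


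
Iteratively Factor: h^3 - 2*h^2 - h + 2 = (h + 1)*(h^2 - 3*h + 2) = (h - 1)*(h + 1)*(h - 2)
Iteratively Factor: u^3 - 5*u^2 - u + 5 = (u - 5)*(u^2 - 1) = (u - 5)*(u - 1)*(u + 1)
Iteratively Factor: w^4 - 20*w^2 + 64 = (w - 4)*(w^3 + 4*w^2 - 4*w - 16) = (w - 4)*(w - 2)*(w^2 + 6*w + 8) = (w - 4)*(w - 2)*(w + 4)*(w + 2)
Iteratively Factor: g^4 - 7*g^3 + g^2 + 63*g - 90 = (g - 2)*(g^3 - 5*g^2 - 9*g + 45) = (g - 5)*(g - 2)*(g^2 - 9) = (g - 5)*(g - 3)*(g - 2)*(g + 3)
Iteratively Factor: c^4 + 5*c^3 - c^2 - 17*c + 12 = (c - 1)*(c^3 + 6*c^2 + 5*c - 12) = (c - 1)^2*(c^2 + 7*c + 12) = (c - 1)^2*(c + 4)*(c + 3)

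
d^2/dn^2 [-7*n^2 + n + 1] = -14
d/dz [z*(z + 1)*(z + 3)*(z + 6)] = 4*z^3 + 30*z^2 + 54*z + 18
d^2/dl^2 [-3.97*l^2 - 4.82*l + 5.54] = -7.94000000000000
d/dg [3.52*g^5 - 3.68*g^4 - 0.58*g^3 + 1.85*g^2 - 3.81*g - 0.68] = 17.6*g^4 - 14.72*g^3 - 1.74*g^2 + 3.7*g - 3.81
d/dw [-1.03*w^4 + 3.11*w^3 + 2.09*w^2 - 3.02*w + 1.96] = -4.12*w^3 + 9.33*w^2 + 4.18*w - 3.02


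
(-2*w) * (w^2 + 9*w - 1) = -2*w^3 - 18*w^2 + 2*w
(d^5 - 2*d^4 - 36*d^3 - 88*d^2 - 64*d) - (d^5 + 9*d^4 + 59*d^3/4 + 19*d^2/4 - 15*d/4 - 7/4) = -11*d^4 - 203*d^3/4 - 371*d^2/4 - 241*d/4 + 7/4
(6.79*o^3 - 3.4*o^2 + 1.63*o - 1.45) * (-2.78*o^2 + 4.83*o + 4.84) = -18.8762*o^5 + 42.2477*o^4 + 11.9102*o^3 - 4.5521*o^2 + 0.885699999999999*o - 7.018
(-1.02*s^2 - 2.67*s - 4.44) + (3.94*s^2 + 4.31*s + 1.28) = 2.92*s^2 + 1.64*s - 3.16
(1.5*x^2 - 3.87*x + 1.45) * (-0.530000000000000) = -0.795*x^2 + 2.0511*x - 0.7685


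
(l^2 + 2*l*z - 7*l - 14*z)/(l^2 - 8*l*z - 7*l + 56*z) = (-l - 2*z)/(-l + 8*z)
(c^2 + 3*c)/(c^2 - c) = (c + 3)/(c - 1)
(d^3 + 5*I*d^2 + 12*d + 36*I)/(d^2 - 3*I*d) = d + 8*I - 12/d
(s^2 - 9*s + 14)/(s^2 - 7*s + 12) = (s^2 - 9*s + 14)/(s^2 - 7*s + 12)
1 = 1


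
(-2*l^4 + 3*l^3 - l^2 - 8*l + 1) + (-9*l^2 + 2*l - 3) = -2*l^4 + 3*l^3 - 10*l^2 - 6*l - 2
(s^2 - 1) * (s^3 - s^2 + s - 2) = s^5 - s^4 - s^2 - s + 2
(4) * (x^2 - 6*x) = 4*x^2 - 24*x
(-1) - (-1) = 0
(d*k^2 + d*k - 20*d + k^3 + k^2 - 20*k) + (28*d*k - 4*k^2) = d*k^2 + 29*d*k - 20*d + k^3 - 3*k^2 - 20*k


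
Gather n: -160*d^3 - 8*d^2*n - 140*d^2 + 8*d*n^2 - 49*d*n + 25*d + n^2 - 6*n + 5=-160*d^3 - 140*d^2 + 25*d + n^2*(8*d + 1) + n*(-8*d^2 - 49*d - 6) + 5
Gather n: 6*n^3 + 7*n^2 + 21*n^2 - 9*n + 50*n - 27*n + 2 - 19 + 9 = 6*n^3 + 28*n^2 + 14*n - 8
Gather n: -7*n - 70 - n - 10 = -8*n - 80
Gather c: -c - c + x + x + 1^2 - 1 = -2*c + 2*x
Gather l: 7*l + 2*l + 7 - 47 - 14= 9*l - 54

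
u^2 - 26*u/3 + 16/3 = (u - 8)*(u - 2/3)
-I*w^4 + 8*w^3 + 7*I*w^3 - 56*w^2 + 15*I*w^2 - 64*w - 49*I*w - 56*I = (w - 8)*(w + 1)*(w + 7*I)*(-I*w + 1)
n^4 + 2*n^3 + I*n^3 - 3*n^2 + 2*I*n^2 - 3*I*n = n*(n - 1)*(n + 3)*(n + I)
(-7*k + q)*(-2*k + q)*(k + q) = 14*k^3 + 5*k^2*q - 8*k*q^2 + q^3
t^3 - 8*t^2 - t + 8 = (t - 8)*(t - 1)*(t + 1)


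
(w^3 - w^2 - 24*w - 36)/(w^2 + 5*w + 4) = (w^3 - w^2 - 24*w - 36)/(w^2 + 5*w + 4)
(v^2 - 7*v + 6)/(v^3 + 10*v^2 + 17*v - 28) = (v - 6)/(v^2 + 11*v + 28)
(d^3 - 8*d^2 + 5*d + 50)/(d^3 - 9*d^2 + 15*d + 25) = (d + 2)/(d + 1)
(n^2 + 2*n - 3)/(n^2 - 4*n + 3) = (n + 3)/(n - 3)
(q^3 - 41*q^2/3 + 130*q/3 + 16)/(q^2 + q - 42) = (3*q^2 - 23*q - 8)/(3*(q + 7))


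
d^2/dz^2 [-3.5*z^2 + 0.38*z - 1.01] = -7.00000000000000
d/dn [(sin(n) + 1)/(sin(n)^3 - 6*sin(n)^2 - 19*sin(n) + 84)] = (-2*sin(n)^3 + 3*sin(n)^2 + 12*sin(n) + 103)*cos(n)/(sin(n)^3 - 6*sin(n)^2 - 19*sin(n) + 84)^2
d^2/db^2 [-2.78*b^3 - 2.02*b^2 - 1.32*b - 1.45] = -16.68*b - 4.04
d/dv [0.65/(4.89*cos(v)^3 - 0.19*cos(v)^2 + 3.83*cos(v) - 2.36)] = (9.5355*cos(v)^2 - 0.247*cos(v) + 2.4895)*sin(v)/(4.89*cos(v)^3 - 0.19*cos(v)^2 + 3.83*cos(v) - 2.36)^2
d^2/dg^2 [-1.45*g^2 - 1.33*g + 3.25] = -2.90000000000000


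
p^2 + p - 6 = (p - 2)*(p + 3)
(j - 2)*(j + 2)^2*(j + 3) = j^4 + 5*j^3 + 2*j^2 - 20*j - 24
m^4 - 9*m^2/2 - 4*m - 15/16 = (m - 5/2)*(m + 1/2)^2*(m + 3/2)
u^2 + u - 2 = (u - 1)*(u + 2)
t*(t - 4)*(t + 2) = t^3 - 2*t^2 - 8*t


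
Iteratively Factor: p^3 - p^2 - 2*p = (p + 1)*(p^2 - 2*p) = (p - 2)*(p + 1)*(p)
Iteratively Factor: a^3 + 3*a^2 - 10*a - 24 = (a + 2)*(a^2 + a - 12) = (a + 2)*(a + 4)*(a - 3)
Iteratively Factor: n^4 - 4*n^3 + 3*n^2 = (n - 3)*(n^3 - n^2) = (n - 3)*(n - 1)*(n^2) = n*(n - 3)*(n - 1)*(n)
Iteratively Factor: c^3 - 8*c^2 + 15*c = (c - 3)*(c^2 - 5*c) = (c - 5)*(c - 3)*(c)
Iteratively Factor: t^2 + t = (t + 1)*(t)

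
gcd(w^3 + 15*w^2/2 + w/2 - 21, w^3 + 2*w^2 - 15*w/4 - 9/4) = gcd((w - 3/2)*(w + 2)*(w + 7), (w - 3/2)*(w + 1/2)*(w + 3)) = w - 3/2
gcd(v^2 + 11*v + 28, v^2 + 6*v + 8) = v + 4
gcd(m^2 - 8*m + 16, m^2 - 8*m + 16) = m^2 - 8*m + 16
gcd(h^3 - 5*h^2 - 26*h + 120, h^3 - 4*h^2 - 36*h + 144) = h^2 - 10*h + 24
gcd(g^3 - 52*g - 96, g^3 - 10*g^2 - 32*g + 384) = g^2 - 2*g - 48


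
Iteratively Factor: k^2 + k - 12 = (k - 3)*(k + 4)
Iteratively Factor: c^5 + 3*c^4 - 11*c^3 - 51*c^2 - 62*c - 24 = (c - 4)*(c^4 + 7*c^3 + 17*c^2 + 17*c + 6) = (c - 4)*(c + 3)*(c^3 + 4*c^2 + 5*c + 2) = (c - 4)*(c + 1)*(c + 3)*(c^2 + 3*c + 2) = (c - 4)*(c + 1)*(c + 2)*(c + 3)*(c + 1)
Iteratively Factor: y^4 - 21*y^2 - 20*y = (y - 5)*(y^3 + 5*y^2 + 4*y) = (y - 5)*(y + 1)*(y^2 + 4*y) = (y - 5)*(y + 1)*(y + 4)*(y)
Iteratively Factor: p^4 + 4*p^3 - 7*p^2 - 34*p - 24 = (p + 2)*(p^3 + 2*p^2 - 11*p - 12) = (p + 2)*(p + 4)*(p^2 - 2*p - 3) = (p - 3)*(p + 2)*(p + 4)*(p + 1)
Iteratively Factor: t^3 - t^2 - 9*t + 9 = (t - 1)*(t^2 - 9) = (t - 3)*(t - 1)*(t + 3)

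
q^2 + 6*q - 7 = (q - 1)*(q + 7)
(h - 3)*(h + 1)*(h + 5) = h^3 + 3*h^2 - 13*h - 15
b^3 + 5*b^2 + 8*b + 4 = (b + 1)*(b + 2)^2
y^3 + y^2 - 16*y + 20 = (y - 2)^2*(y + 5)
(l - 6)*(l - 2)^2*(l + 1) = l^4 - 9*l^3 + 18*l^2 + 4*l - 24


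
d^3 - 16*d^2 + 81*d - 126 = (d - 7)*(d - 6)*(d - 3)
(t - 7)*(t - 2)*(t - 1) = t^3 - 10*t^2 + 23*t - 14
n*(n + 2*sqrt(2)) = n^2 + 2*sqrt(2)*n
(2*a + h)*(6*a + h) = 12*a^2 + 8*a*h + h^2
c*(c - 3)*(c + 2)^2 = c^4 + c^3 - 8*c^2 - 12*c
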